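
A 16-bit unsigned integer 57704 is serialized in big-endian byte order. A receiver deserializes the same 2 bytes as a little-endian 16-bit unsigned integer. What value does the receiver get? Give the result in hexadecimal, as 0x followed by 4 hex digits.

57704 in 16-bit hexadecimal is 0xE168.
Stored big-endian, the bytes at ascending addresses are E1 68.
Read back as little-endian, the first byte is least significant, giving 0x68E1.

0x68E1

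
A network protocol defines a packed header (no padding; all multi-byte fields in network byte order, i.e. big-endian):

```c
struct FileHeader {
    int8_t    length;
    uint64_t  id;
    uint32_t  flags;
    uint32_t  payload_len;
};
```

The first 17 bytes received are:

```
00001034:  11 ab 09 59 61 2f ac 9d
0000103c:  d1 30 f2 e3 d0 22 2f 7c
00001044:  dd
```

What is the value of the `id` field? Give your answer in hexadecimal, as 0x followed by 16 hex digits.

`id` follows `length` (1 byte), so it starts at byte offset 1 and occupies 8 bytes.
Bytes at offsets 1..8: AB 09 59 61 2F AC 9D D1.
In big-endian order the high byte comes first in memory.
The bytes are already most-significant first: 0xAB0959612FAC9DD1.

0xAB0959612FAC9DD1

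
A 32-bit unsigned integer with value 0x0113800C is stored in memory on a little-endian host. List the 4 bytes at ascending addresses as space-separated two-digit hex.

Split into bytes (most-significant first): 01 13 80 0C.
Little-endian: lowest address holds the least-significant byte.
So at ascending addresses the bytes are 0C 80 13 01.

0C 80 13 01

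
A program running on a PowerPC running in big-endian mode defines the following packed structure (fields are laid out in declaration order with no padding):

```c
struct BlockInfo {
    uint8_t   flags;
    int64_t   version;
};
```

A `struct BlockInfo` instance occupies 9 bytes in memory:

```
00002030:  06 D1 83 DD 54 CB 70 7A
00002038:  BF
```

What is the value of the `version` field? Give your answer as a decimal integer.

-3349590341573379393

`version` follows `flags` (1 byte), so it starts at byte offset 1 and occupies 8 bytes.
Bytes at offsets 1..8: D1 83 DD 54 CB 70 7A BF.
Big-endian stores the most-significant byte at the lowest address.
The bytes are already most-significant first: 0xD183DD54CB707ABF.
Top bit is set, so as a signed 64-bit value this is 0xD183DD54CB707ABF − 2^64 = -3349590341573379393.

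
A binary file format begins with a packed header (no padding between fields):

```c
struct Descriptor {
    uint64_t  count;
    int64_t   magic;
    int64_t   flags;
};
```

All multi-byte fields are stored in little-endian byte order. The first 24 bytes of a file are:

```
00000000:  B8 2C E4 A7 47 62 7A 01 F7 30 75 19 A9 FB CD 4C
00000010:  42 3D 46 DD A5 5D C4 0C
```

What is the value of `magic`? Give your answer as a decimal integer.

5534356220803363063

`magic` follows `count` (8 bytes), so it starts at byte offset 8 and occupies 8 bytes.
Bytes at offsets 8..15: F7 30 75 19 A9 FB CD 4C.
In little-endian order the low byte comes first in memory.
Reassemble most-significant byte first: 4C CD FB A9 19 75 30 F7 → 0x4CCDFBA9197530F7.
0x4CCDFBA9197530F7 = 5534356220803363063.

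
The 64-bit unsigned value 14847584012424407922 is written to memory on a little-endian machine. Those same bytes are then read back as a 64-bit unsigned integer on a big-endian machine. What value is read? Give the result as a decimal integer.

14847584012424407922 in 64-bit hexadecimal is 0xCE0D36FE51536B72.
Stored little-endian, the bytes at ascending addresses are 72 6B 53 51 FE 36 0D CE.
Read back as big-endian, the last byte is least significant, giving 0x726B5351FE360DCE.
0x726B5351FE360DCE = 8244775154454236622.

8244775154454236622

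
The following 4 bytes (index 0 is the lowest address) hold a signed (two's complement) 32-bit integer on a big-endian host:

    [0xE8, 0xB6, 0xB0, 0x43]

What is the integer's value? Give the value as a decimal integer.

-390680509

Big-endian: lowest address holds the most-significant byte.
The bytes are already most-significant first: 0xE8B6B043.
Top bit is set, so as a signed 32-bit value this is 0xE8B6B043 − 2^32 = -390680509.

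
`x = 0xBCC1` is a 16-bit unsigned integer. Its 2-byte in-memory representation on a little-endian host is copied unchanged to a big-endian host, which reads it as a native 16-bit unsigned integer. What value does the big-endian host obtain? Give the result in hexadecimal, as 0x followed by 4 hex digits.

Stored little-endian, the bytes at ascending addresses are C1 BC.
Read back as big-endian, the last byte is least significant, giving 0xC1BC.

0xC1BC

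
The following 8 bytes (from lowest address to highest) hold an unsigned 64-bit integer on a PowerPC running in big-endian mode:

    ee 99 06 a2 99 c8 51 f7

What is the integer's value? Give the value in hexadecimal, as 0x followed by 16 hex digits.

0xEE9906A299C851F7

Big-endian stores the most-significant byte at the lowest address.
The bytes are already most-significant first: 0xEE9906A299C851F7.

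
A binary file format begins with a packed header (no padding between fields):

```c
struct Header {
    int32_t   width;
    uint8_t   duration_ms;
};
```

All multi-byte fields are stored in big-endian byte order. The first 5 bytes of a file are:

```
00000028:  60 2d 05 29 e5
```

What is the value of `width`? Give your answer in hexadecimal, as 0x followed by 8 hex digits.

0x602D0529

`width` is the first field, at byte offset 0, occupying 4 bytes.
Bytes at offsets 0..3: 60 2D 05 29.
In big-endian order the high byte comes first in memory.
The bytes are already most-significant first: 0x602D0529.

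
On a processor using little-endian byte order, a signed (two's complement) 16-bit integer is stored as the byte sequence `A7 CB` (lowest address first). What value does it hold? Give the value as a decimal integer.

-13401

Little-endian: lowest address holds the least-significant byte.
Reassemble most-significant byte first: CB A7 → 0xCBA7.
Top bit is set, so as a signed 16-bit value this is 0xCBA7 − 2^16 = -13401.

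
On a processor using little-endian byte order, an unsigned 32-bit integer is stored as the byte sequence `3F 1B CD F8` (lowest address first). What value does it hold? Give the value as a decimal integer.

4174191423

In little-endian order the low byte comes first in memory.
Reassemble most-significant byte first: F8 CD 1B 3F → 0xF8CD1B3F.
0xF8CD1B3F = 4174191423.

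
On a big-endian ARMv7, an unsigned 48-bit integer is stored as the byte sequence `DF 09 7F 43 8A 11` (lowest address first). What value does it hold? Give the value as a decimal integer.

Big-endian: lowest address holds the most-significant byte.
The bytes are already most-significant first: 0xDF097F438A11.
0xDF097F438A11 = 245231882832401.

245231882832401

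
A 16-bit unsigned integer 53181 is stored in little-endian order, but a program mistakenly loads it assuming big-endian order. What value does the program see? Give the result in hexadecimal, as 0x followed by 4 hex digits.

0xBDCF

53181 in 16-bit hexadecimal is 0xCFBD.
Stored little-endian, the bytes at ascending addresses are BD CF.
Read back as big-endian, the last byte is least significant, giving 0xBDCF.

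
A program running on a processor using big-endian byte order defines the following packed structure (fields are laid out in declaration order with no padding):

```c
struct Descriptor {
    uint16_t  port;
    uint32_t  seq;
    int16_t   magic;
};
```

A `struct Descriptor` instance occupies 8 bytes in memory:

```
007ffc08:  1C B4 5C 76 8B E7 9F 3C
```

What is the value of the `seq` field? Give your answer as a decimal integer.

`seq` follows `port` (2 bytes), so it starts at byte offset 2 and occupies 4 bytes.
Bytes at offsets 2..5: 5C 76 8B E7.
In big-endian order the high byte comes first in memory.
The bytes are already most-significant first: 0x5C768BE7.
0x5C768BE7 = 1551272935.

1551272935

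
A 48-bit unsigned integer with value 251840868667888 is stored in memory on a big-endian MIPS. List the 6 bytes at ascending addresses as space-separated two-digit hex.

E5 0C 45 84 51 F0

251840868667888 in hexadecimal, padded to 48 bits, is 0xE50C458451F0.
Split into bytes (most-significant first): E5 0C 45 84 51 F0.
Big-endian stores the most-significant byte at the lowest address.
So the memory order matches the most-significant-first order: E5 0C 45 84 51 F0.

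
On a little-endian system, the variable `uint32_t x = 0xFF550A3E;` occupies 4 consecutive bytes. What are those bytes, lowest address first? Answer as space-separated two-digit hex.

3E 0A 55 FF

Split into bytes (most-significant first): FF 55 0A 3E.
Little-endian: lowest address holds the least-significant byte.
So at ascending addresses the bytes are 3E 0A 55 FF.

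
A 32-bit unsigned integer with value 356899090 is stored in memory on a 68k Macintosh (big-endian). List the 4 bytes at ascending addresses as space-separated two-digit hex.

15 45 D9 12

356899090 in hexadecimal, padded to 32 bits, is 0x1545D912.
Split into bytes (most-significant first): 15 45 D9 12.
Big-endian stores the most-significant byte at the lowest address.
So the memory order matches the most-significant-first order: 15 45 D9 12.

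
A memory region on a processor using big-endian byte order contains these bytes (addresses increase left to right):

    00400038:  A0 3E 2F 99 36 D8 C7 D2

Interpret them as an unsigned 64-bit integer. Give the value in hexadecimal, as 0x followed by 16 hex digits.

Big-endian: lowest address holds the most-significant byte.
The bytes are already most-significant first: 0xA03E2F9936D8C7D2.

0xA03E2F9936D8C7D2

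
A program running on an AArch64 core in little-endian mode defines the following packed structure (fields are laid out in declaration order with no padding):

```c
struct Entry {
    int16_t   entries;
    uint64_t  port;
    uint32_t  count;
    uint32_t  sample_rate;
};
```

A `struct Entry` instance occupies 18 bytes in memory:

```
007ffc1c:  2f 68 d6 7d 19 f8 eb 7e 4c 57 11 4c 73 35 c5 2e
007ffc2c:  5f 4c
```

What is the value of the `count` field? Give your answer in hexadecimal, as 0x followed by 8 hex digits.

0x35734C11

`count` follows `entries` (2 B), `port` (8 B), so it starts at offset 2 + 8 = 10 and occupies 4 bytes.
Bytes at offsets 10..13: 11 4C 73 35.
Little-endian stores the least-significant byte at the lowest address.
Reassemble most-significant byte first: 35 73 4C 11 → 0x35734C11.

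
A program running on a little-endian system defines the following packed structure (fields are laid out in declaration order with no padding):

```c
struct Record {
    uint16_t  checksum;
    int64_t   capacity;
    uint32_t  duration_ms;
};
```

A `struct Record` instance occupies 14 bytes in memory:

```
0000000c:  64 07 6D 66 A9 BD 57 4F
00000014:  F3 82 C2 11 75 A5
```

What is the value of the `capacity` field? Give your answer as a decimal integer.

-9010771191175485843

`capacity` follows `checksum` (2 bytes), so it starts at byte offset 2 and occupies 8 bytes.
Bytes at offsets 2..9: 6D 66 A9 BD 57 4F F3 82.
In little-endian order the low byte comes first in memory.
Reassemble most-significant byte first: 82 F3 4F 57 BD A9 66 6D → 0x82F34F57BDA9666D.
Top bit is set, so as a signed 64-bit value this is 0x82F34F57BDA9666D − 2^64 = -9010771191175485843.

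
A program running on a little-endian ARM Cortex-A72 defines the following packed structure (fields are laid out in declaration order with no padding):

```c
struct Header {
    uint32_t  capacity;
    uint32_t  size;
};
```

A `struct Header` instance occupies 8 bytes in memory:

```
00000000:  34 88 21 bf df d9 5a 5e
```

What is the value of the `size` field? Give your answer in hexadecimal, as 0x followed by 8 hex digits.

`size` follows `capacity` (4 bytes), so it starts at byte offset 4 and occupies 4 bytes.
Bytes at offsets 4..7: DF D9 5A 5E.
In little-endian order the low byte comes first in memory.
Reassemble most-significant byte first: 5E 5A D9 DF → 0x5E5AD9DF.

0x5E5AD9DF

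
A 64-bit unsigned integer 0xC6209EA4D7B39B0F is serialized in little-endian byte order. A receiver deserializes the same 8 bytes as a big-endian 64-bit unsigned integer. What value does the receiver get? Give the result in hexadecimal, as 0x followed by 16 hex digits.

Stored little-endian, the bytes at ascending addresses are 0F 9B B3 D7 A4 9E 20 C6.
Read back as big-endian, the last byte is least significant, giving 0x0F9BB3D7A49E20C6.

0x0F9BB3D7A49E20C6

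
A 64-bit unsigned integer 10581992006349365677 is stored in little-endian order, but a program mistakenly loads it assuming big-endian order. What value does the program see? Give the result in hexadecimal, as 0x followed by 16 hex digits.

10581992006349365677 in 64-bit hexadecimal is 0x92DAC9A9FA7A21AD.
Stored little-endian, the bytes at ascending addresses are AD 21 7A FA A9 C9 DA 92.
Read back as big-endian, the last byte is least significant, giving 0xAD217AFAA9C9DA92.

0xAD217AFAA9C9DA92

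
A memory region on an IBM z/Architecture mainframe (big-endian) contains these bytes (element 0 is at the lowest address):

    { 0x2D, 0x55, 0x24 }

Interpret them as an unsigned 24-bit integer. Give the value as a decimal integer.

2970916

Big-endian: lowest address holds the most-significant byte.
The bytes are already most-significant first: 0x2D5524.
0x2D5524 = 2970916.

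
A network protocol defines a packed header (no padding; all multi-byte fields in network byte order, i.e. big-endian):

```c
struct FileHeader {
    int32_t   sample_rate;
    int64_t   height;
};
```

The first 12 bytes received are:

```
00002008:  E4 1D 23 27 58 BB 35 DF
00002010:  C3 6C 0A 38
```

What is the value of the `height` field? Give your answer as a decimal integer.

6393763331155167800

`height` follows `sample_rate` (4 bytes), so it starts at byte offset 4 and occupies 8 bytes.
Bytes at offsets 4..11: 58 BB 35 DF C3 6C 0A 38.
Big-endian: lowest address holds the most-significant byte.
The bytes are already most-significant first: 0x58BB35DFC36C0A38.
0x58BB35DFC36C0A38 = 6393763331155167800.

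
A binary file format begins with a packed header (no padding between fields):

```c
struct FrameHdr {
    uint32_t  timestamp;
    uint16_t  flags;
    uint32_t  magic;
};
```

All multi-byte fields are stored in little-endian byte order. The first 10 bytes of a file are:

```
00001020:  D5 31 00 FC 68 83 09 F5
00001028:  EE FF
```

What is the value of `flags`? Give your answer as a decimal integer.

`flags` follows `timestamp` (4 bytes), so it starts at byte offset 4 and occupies 2 bytes.
Bytes at offsets 4..5: 68 83.
In little-endian order the low byte comes first in memory.
Reassemble most-significant byte first: 83 68 → 0x8368.
0x8368 = 33640.

33640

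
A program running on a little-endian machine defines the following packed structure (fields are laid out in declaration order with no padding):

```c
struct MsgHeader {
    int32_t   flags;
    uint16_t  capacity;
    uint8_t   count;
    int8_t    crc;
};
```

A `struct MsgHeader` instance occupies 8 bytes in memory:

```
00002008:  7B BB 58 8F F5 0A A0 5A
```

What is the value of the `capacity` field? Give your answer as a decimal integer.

2805

`capacity` follows `flags` (4 bytes), so it starts at byte offset 4 and occupies 2 bytes.
Bytes at offsets 4..5: F5 0A.
Little-endian: lowest address holds the least-significant byte.
Reassemble most-significant byte first: 0A F5 → 0x0AF5.
0x0AF5 = 2805.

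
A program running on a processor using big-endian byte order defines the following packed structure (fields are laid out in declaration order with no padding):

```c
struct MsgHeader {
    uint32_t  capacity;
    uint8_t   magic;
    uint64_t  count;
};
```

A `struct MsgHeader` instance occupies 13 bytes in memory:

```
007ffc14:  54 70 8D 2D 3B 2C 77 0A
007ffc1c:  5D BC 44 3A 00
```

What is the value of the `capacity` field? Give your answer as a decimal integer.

1416662317

`capacity` is the first field, at byte offset 0, occupying 4 bytes.
Bytes at offsets 0..3: 54 70 8D 2D.
In big-endian order the high byte comes first in memory.
The bytes are already most-significant first: 0x54708D2D.
0x54708D2D = 1416662317.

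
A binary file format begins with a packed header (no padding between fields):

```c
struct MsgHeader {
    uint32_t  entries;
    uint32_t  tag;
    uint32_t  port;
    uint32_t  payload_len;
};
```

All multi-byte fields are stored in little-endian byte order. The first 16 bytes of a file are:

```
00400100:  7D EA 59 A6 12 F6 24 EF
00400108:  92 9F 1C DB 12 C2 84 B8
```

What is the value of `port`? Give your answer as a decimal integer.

`port` follows `entries` (4 B), `tag` (4 B), so it starts at offset 4 + 4 = 8 and occupies 4 bytes.
Bytes at offsets 8..11: 92 9F 1C DB.
In little-endian order the low byte comes first in memory.
Reassemble most-significant byte first: DB 1C 9F 92 → 0xDB1C9F92.
0xDB1C9F92 = 3676086162.

3676086162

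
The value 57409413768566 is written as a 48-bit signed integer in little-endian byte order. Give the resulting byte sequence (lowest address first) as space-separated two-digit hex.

76 E5 B6 AB 36 34

57409413768566 in hexadecimal, padded to 48 bits, is 0x3436ABB6E576.
Split into bytes (most-significant first): 34 36 AB B6 E5 76.
Little-endian stores the least-significant byte at the lowest address.
So at ascending addresses the bytes are 76 E5 B6 AB 36 34.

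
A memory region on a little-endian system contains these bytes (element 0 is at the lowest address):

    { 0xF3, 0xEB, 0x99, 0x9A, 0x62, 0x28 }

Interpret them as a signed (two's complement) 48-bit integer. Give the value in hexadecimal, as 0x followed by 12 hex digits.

Little-endian: lowest address holds the least-significant byte.
Reassemble most-significant byte first: 28 62 9A 99 EB F3 → 0x28629A99EBF3.

0x28629A99EBF3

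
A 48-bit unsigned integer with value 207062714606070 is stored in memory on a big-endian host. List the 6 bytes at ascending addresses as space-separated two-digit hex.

207062714606070 in hexadecimal, padded to 48 bits, is 0xBC528B8CE1F6.
Split into bytes (most-significant first): BC 52 8B 8C E1 F6.
Big-endian stores the most-significant byte at the lowest address.
So the memory order matches the most-significant-first order: BC 52 8B 8C E1 F6.

BC 52 8B 8C E1 F6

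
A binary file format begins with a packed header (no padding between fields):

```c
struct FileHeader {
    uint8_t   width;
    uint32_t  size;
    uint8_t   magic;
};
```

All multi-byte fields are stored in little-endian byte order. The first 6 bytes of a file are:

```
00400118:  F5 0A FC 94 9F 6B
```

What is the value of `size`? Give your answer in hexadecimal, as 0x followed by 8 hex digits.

`size` follows `width` (1 byte), so it starts at byte offset 1 and occupies 4 bytes.
Bytes at offsets 1..4: 0A FC 94 9F.
Little-endian stores the least-significant byte at the lowest address.
Reassemble most-significant byte first: 9F 94 FC 0A → 0x9F94FC0A.

0x9F94FC0A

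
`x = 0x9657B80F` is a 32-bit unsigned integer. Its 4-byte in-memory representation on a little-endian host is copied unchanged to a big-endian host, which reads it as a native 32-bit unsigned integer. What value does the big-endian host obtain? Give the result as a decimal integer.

Stored little-endian, the bytes at ascending addresses are 0F B8 57 96.
Read back as big-endian, the last byte is least significant, giving 0x0FB85796.
0x0FB85796 = 263739286.

263739286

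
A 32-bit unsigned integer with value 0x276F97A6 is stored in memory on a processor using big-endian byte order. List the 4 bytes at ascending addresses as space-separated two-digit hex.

Split into bytes (most-significant first): 27 6F 97 A6.
In big-endian order the high byte comes first in memory.
So the memory order matches the most-significant-first order: 27 6F 97 A6.

27 6F 97 A6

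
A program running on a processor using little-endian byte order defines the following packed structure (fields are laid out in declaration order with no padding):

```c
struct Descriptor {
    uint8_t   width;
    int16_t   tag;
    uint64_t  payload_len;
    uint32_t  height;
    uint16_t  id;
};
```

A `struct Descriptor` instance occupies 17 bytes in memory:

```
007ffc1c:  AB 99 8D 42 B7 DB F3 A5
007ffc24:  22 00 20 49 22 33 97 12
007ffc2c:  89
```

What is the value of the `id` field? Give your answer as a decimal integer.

`id` follows `width` (1 B), `tag` (2 B), `payload_len` (8 B), `height` (4 B), so it starts at offset 1 + 2 + 8 + 4 = 15 and occupies 2 bytes.
Bytes at offsets 15..16: 12 89.
Little-endian stores the least-significant byte at the lowest address.
Reassemble most-significant byte first: 89 12 → 0x8912.
0x8912 = 35090.

35090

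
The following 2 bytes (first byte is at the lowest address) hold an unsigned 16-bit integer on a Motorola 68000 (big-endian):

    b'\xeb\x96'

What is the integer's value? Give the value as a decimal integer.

60310

In big-endian order the high byte comes first in memory.
The bytes are already most-significant first: 0xEB96.
0xEB96 = 60310.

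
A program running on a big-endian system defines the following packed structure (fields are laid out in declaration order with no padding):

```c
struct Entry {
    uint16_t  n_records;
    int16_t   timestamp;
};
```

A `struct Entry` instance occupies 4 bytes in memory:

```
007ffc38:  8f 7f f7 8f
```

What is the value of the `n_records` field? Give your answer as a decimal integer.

36735

`n_records` is the first field, at byte offset 0, occupying 2 bytes.
Bytes at offsets 0..1: 8F 7F.
In big-endian order the high byte comes first in memory.
The bytes are already most-significant first: 0x8F7F.
0x8F7F = 36735.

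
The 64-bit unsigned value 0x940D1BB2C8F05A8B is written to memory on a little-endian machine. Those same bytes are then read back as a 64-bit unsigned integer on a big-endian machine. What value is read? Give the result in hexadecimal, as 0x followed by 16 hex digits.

Stored little-endian, the bytes at ascending addresses are 8B 5A F0 C8 B2 1B 0D 94.
Read back as big-endian, the last byte is least significant, giving 0x8B5AF0C8B21B0D94.

0x8B5AF0C8B21B0D94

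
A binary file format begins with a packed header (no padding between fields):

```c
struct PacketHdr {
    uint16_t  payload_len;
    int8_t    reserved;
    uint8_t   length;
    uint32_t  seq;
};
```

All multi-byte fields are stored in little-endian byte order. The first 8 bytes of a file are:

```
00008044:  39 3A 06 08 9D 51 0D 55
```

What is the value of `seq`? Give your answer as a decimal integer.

1426936221

`seq` follows `payload_len` (2 B), `reserved` (1 B), `length` (1 B), so it starts at offset 2 + 1 + 1 = 4 and occupies 4 bytes.
Bytes at offsets 4..7: 9D 51 0D 55.
Little-endian: lowest address holds the least-significant byte.
Reassemble most-significant byte first: 55 0D 51 9D → 0x550D519D.
0x550D519D = 1426936221.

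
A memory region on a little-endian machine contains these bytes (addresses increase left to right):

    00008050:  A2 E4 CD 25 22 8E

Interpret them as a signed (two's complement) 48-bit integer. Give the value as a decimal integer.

-125197662427998

Little-endian stores the least-significant byte at the lowest address.
Reassemble most-significant byte first: 8E 22 25 CD E4 A2 → 0x8E2225CDE4A2.
Top bit is set, so as a signed 48-bit value this is 0x8E2225CDE4A2 − 2^48 = -125197662427998.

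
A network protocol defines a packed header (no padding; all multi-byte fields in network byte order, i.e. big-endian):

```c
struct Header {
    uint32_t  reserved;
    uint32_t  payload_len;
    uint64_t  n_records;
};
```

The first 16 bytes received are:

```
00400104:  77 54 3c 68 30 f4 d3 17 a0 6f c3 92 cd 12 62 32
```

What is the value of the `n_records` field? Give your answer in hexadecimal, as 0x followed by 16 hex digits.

`n_records` follows `reserved` (4 B), `payload_len` (4 B), so it starts at offset 4 + 4 = 8 and occupies 8 bytes.
Bytes at offsets 8..15: A0 6F C3 92 CD 12 62 32.
Big-endian: lowest address holds the most-significant byte.
The bytes are already most-significant first: 0xA06FC392CD126232.

0xA06FC392CD126232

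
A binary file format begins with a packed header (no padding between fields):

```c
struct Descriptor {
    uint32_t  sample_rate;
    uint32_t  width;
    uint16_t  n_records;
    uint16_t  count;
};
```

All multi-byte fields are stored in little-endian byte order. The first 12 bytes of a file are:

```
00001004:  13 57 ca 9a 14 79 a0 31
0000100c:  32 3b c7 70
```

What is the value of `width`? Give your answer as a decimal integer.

`width` follows `sample_rate` (4 bytes), so it starts at byte offset 4 and occupies 4 bytes.
Bytes at offsets 4..7: 14 79 A0 31.
Little-endian: lowest address holds the least-significant byte.
Reassemble most-significant byte first: 31 A0 79 14 → 0x31A07914.
0x31A07914 = 832600340.

832600340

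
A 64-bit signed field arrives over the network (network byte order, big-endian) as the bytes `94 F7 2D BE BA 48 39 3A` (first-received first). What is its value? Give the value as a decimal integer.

-7712645539656353478

Big-endian: lowest address holds the most-significant byte.
The bytes are already most-significant first: 0x94F72DBEBA48393A.
Top bit is set, so as a signed 64-bit value this is 0x94F72DBEBA48393A − 2^64 = -7712645539656353478.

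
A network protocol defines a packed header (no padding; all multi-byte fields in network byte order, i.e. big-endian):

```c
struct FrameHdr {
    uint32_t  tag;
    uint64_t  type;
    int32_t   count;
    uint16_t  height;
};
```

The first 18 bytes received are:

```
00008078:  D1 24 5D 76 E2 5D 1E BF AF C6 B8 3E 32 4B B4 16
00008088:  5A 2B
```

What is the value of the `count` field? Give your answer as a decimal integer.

`count` follows `tag` (4 B), `type` (8 B), so it starts at offset 4 + 8 = 12 and occupies 4 bytes.
Bytes at offsets 12..15: 32 4B B4 16.
Big-endian stores the most-significant byte at the lowest address.
The bytes are already most-significant first: 0x324BB416.
0x324BB416 = 843822102.

843822102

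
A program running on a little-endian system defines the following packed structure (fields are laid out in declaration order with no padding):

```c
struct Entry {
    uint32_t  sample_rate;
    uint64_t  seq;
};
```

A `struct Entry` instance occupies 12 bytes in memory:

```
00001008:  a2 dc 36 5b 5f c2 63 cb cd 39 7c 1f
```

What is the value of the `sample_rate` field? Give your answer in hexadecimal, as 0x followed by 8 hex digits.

0x5B36DCA2

`sample_rate` is the first field, at byte offset 0, occupying 4 bytes.
Bytes at offsets 0..3: A2 DC 36 5B.
In little-endian order the low byte comes first in memory.
Reassemble most-significant byte first: 5B 36 DC A2 → 0x5B36DCA2.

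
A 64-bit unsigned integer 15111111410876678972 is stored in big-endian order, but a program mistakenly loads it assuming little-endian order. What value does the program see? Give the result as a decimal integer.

15111111410876678972 in 64-bit hexadecimal is 0xD1B573C41EA8033C.
Stored big-endian, the bytes at ascending addresses are D1 B5 73 C4 1E A8 03 3C.
Read back as little-endian, the first byte is least significant, giving 0x3C03A81EC473B5D1.
0x3C03A81EC473B5D1 = 4324484917304210897.

4324484917304210897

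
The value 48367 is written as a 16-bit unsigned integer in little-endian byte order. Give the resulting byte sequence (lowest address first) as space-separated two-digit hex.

EF BC

48367 in hexadecimal, padded to 16 bits, is 0xBCEF.
Split into bytes (most-significant first): BC EF.
In little-endian order the low byte comes first in memory.
So at ascending addresses the bytes are EF BC.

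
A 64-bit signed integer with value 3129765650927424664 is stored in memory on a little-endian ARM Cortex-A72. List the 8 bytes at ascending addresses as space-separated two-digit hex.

3129765650927424664 in hexadecimal, padded to 64 bits, is 0x2B6F2946FDBF9498.
Split into bytes (most-significant first): 2B 6F 29 46 FD BF 94 98.
Little-endian stores the least-significant byte at the lowest address.
So at ascending addresses the bytes are 98 94 BF FD 46 29 6F 2B.

98 94 BF FD 46 29 6F 2B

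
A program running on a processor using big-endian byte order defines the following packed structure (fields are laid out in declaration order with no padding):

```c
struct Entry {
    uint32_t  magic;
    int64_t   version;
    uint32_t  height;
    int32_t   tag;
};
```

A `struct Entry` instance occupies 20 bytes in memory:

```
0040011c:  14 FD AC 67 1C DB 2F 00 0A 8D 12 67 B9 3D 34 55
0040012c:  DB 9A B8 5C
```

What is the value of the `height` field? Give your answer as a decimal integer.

`height` follows `magic` (4 B), `version` (8 B), so it starts at offset 4 + 8 = 12 and occupies 4 bytes.
Bytes at offsets 12..15: B9 3D 34 55.
Big-endian: lowest address holds the most-significant byte.
The bytes are already most-significant first: 0xB93D3455.
0xB93D3455 = 3107796053.

3107796053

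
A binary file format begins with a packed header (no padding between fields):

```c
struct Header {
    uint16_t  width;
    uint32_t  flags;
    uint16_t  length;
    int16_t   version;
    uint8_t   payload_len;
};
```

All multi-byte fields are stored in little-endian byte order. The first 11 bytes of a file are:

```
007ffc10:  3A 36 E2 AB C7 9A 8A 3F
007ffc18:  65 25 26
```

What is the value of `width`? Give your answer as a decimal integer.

13882

`width` is the first field, at byte offset 0, occupying 2 bytes.
Bytes at offsets 0..1: 3A 36.
Little-endian: lowest address holds the least-significant byte.
Reassemble most-significant byte first: 36 3A → 0x363A.
0x363A = 13882.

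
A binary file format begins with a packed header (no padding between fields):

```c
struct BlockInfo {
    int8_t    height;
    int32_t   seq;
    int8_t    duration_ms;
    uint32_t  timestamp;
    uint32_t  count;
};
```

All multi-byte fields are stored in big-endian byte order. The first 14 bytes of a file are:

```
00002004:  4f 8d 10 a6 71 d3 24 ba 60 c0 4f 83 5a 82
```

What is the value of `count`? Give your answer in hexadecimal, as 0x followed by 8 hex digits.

`count` follows `height` (1 B), `seq` (4 B), `duration_ms` (1 B), `timestamp` (4 B), so it starts at offset 1 + 4 + 1 + 4 = 10 and occupies 4 bytes.
Bytes at offsets 10..13: 4F 83 5A 82.
Big-endian stores the most-significant byte at the lowest address.
The bytes are already most-significant first: 0x4F835A82.

0x4F835A82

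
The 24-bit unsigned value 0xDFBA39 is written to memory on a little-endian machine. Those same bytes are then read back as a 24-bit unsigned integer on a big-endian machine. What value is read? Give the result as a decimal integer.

Stored little-endian, the bytes at ascending addresses are 39 BA DF.
Read back as big-endian, the last byte is least significant, giving 0x39BADF.
0x39BADF = 3783391.

3783391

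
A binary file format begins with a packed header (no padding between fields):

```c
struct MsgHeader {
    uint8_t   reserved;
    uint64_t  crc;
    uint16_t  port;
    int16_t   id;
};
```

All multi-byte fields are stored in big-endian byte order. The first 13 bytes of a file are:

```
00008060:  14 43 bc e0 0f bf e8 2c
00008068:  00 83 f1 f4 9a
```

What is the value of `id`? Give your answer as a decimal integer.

`id` follows `reserved` (1 B), `crc` (8 B), `port` (2 B), so it starts at offset 1 + 8 + 2 = 11 and occupies 2 bytes.
Bytes at offsets 11..12: F4 9A.
Big-endian: lowest address holds the most-significant byte.
The bytes are already most-significant first: 0xF49A.
Top bit is set, so as a signed 16-bit value this is 0xF49A − 2^16 = -2918.

-2918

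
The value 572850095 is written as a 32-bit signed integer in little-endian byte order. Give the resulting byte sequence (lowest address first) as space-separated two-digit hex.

572850095 in hexadecimal, padded to 32 bits, is 0x2224FFAF.
Split into bytes (most-significant first): 22 24 FF AF.
Little-endian: lowest address holds the least-significant byte.
So at ascending addresses the bytes are AF FF 24 22.

AF FF 24 22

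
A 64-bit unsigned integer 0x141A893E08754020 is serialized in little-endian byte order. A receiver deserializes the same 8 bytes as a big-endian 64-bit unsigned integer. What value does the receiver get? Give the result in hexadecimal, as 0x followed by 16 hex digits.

0x204075083E891A14

Stored little-endian, the bytes at ascending addresses are 20 40 75 08 3E 89 1A 14.
Read back as big-endian, the last byte is least significant, giving 0x204075083E891A14.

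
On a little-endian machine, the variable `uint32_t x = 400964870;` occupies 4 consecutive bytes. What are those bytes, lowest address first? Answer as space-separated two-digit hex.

400964870 in hexadecimal, padded to 32 bits, is 0x17E63D06.
Split into bytes (most-significant first): 17 E6 3D 06.
Little-endian stores the least-significant byte at the lowest address.
So at ascending addresses the bytes are 06 3D E6 17.

06 3D E6 17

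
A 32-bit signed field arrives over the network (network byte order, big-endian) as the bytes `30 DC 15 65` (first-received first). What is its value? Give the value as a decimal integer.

819729765

In big-endian order the high byte comes first in memory.
The bytes are already most-significant first: 0x30DC1565.
0x30DC1565 = 819729765.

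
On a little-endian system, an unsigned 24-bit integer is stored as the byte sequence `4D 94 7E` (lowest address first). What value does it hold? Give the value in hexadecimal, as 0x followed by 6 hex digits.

In little-endian order the low byte comes first in memory.
Reassemble most-significant byte first: 7E 94 4D → 0x7E944D.

0x7E944D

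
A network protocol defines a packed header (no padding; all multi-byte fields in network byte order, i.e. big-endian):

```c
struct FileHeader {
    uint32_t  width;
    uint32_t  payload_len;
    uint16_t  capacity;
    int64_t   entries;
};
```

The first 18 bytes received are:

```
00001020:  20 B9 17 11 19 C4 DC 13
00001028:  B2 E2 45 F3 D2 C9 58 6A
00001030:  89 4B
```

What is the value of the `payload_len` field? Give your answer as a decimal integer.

`payload_len` follows `width` (4 bytes), so it starts at byte offset 4 and occupies 4 bytes.
Bytes at offsets 4..7: 19 C4 DC 13.
Big-endian: lowest address holds the most-significant byte.
The bytes are already most-significant first: 0x19C4DC13.
0x19C4DC13 = 432331795.

432331795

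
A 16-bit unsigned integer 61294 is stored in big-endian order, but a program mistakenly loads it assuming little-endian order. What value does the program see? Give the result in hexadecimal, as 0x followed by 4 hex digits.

0x6EEF

61294 in 16-bit hexadecimal is 0xEF6E.
Stored big-endian, the bytes at ascending addresses are EF 6E.
Read back as little-endian, the first byte is least significant, giving 0x6EEF.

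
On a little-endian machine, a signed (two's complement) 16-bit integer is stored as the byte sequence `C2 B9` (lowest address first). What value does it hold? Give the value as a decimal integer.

In little-endian order the low byte comes first in memory.
Reassemble most-significant byte first: B9 C2 → 0xB9C2.
Top bit is set, so as a signed 16-bit value this is 0xB9C2 − 2^16 = -17982.

-17982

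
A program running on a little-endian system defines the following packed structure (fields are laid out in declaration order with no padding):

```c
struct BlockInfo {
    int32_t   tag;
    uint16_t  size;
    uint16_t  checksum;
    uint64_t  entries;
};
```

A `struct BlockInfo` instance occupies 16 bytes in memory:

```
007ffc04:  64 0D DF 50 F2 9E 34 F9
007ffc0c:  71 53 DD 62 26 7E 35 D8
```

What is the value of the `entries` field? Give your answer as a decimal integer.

`entries` follows `tag` (4 B), `size` (2 B), `checksum` (2 B), so it starts at offset 4 + 2 + 2 = 8 and occupies 8 bytes.
Bytes at offsets 8..15: 71 53 DD 62 26 7E 35 D8.
Little-endian: lowest address holds the least-significant byte.
Reassemble most-significant byte first: D8 35 7E 26 62 DD 53 71 → 0xD8357E2662DD5371.
0xD8357E2662DD5371 = 15579497189290627953.

15579497189290627953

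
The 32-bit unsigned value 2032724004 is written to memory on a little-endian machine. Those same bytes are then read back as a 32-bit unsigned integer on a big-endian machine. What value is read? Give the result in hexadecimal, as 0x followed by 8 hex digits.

0x24E82879

2032724004 in 32-bit hexadecimal is 0x7928E824.
Stored little-endian, the bytes at ascending addresses are 24 E8 28 79.
Read back as big-endian, the last byte is least significant, giving 0x24E82879.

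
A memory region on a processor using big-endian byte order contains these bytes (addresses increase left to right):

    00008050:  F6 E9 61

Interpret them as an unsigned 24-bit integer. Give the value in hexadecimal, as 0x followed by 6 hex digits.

0xF6E961

Big-endian: lowest address holds the most-significant byte.
The bytes are already most-significant first: 0xF6E961.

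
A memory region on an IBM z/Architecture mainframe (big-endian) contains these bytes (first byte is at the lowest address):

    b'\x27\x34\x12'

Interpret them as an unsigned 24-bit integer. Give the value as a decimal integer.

Big-endian stores the most-significant byte at the lowest address.
The bytes are already most-significant first: 0x273412.
0x273412 = 2569234.

2569234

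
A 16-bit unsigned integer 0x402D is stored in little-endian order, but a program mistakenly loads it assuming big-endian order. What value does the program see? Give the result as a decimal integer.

11584

Stored little-endian, the bytes at ascending addresses are 2D 40.
Read back as big-endian, the last byte is least significant, giving 0x2D40.
0x2D40 = 11584.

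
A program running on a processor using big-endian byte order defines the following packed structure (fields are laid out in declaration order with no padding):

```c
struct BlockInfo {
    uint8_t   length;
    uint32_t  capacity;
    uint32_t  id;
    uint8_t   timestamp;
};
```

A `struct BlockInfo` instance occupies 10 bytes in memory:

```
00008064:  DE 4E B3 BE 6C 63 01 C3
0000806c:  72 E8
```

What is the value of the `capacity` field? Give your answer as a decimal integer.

`capacity` follows `length` (1 byte), so it starts at byte offset 1 and occupies 4 bytes.
Bytes at offsets 1..4: 4E B3 BE 6C.
In big-endian order the high byte comes first in memory.
The bytes are already most-significant first: 0x4EB3BE6C.
0x4EB3BE6C = 1320402540.

1320402540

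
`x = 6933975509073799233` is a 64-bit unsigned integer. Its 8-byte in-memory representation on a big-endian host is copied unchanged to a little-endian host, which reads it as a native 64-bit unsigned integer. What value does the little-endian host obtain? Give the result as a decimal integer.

6933975509073799233 in 64-bit hexadecimal is 0x603A6DFCDB9A2841.
Stored big-endian, the bytes at ascending addresses are 60 3A 6D FC DB 9A 28 41.
Read back as little-endian, the first byte is least significant, giving 0x41289ADBFC6D3A60.
0x41289ADBFC6D3A60 = 4695172881157274208.

4695172881157274208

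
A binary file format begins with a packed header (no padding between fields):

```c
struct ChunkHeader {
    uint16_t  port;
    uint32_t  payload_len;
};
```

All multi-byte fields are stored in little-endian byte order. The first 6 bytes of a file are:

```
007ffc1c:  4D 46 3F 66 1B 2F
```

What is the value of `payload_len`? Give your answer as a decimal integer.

790324799

`payload_len` follows `port` (2 bytes), so it starts at byte offset 2 and occupies 4 bytes.
Bytes at offsets 2..5: 3F 66 1B 2F.
Little-endian: lowest address holds the least-significant byte.
Reassemble most-significant byte first: 2F 1B 66 3F → 0x2F1B663F.
0x2F1B663F = 790324799.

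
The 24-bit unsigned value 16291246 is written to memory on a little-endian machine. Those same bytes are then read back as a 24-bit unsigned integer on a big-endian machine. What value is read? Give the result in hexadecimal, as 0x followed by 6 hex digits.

0xAE95F8

16291246 in 24-bit hexadecimal is 0xF895AE.
Stored little-endian, the bytes at ascending addresses are AE 95 F8.
Read back as big-endian, the last byte is least significant, giving 0xAE95F8.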